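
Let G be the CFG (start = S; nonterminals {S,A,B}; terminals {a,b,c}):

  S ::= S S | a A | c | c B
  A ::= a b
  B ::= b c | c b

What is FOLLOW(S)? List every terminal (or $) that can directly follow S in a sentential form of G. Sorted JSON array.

Compute FIRST by fixpoint:
round 1:
  A via A→a b: +{a}
  B via B→b c: +{b}
  B via B→c b: +{c}
  S via S→a A: +{a}
  S via S→c: +{c}
  FIRST[S]={a,c}  FIRST[A]={a}  FIRST[B]={b,c}
round 2: done
  FIRST[S]={a,c}  FIRST[A]={a}  FIRST[B]={b,c}

FOLLOW sets:
FOLLOW(S) := {$}
[1]
  S→S S: FOLLOW(S) ⊇ FIRST(S) = {a,c}; new: +{a,c}
  S→a A: FOLLOW(A) ⊇ FOLLOW(S) ⊇ {$,a,c}; new: +{$,a,c}
  S→c B: FOLLOW(B) ⊇ FOLLOW(S) ⊇ {$,a,c}; new: +{$,a,c}
  FOLLOW[S]={$,a,c}  FOLLOW[A]={$,a,c}  FOLLOW[B]={$,a,c}
[2] — fixpoint
  FOLLOW[S]={$,a,c}  FOLLOW[A]={$,a,c}  FOLLOW[B]={$,a,c}

FOLLOW(S) = ["$", "a", "c"]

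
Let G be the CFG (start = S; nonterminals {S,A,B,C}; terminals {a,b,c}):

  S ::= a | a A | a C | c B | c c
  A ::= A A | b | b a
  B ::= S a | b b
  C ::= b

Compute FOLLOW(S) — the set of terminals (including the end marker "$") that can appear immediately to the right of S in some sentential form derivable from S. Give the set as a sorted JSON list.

Compute FIRST by fixpoint:
pass 1:
  A via A→b: +{b}
  B via B→b b: +{b}
  C via C→b: +{b}
  S via S→a: +{a}
  S via S→c B: +{c}
  FIRST[S]={a,c}  FIRST[A]={b}  FIRST[B]={b}  FIRST[C]={b}
pass 2:
  B via B→S a: +{a,c}
  FIRST[S]={a,c}  FIRST[A]={b}  FIRST[B]={a,b,c}  FIRST[C]={b}
pass 3: done
  FIRST[S]={a,c}  FIRST[A]={b}  FIRST[B]={a,b,c}  FIRST[C]={b}

Compute FOLLOW by fixpoint:
initialize: $ ∈ FOLLOW(S)
iter 1:
  A→A A: FOLLOW(A) ⊇ FIRST(A) = {b}; new: +{b}
  B→S a: FOLLOW(S) ⊇ FIRST(a) = {a}; new: +{a}
  S→a A: FOLLOW(A) ⊇ FOLLOW(S) ⊇ {$,a}; new: +{$,a}
  S→a C: FOLLOW(C) ⊇ FOLLOW(S) ⊇ {$,a}; new: +{$,a}
  S→c B: FOLLOW(B) ⊇ FOLLOW(S) ⊇ {$,a}; new: +{$,a}
  FOLLOW[S]={$,a}  FOLLOW[A]={$,a,b}  FOLLOW[B]={$,a}  FOLLOW[C]={$,a}
iter 2: done
  FOLLOW[S]={$,a}  FOLLOW[A]={$,a,b}  FOLLOW[B]={$,a}  FOLLOW[C]={$,a}

FOLLOW(S) = ["$", "a"]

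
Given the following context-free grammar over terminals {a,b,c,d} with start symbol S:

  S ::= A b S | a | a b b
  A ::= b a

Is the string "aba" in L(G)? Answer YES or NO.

CNF form of G:
  S -> A X2 | T1 X3 | a
  A -> T0 T1
  T0 -> b
  T1 -> a
  X2 -> T0 S
  X3 -> T0 T0

Fill CYK table bottom-up:
  T[0,0] 'a' = {S,T1}  orig:{S}
  T[1,1] 'b' = {T0}  orig:{}
  T[2,2] 'a' = {S,T1}  orig:{S}
  T[0,1] 'ab' = ∅
  T[1,2] 'ba' = {A,X2}  orig:{A}
  T[0,2] 'aba' = ∅

S ∉ T[0,2] ⇒ NO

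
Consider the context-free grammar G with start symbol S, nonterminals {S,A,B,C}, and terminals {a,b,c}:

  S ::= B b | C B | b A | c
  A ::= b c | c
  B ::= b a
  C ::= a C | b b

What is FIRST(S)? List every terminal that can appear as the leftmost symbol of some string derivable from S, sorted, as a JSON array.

Compute FIRST by fixpoint:
round 1:
  A via A→b c: +{b}
  A via A→c: +{c}
  B via B→b a: +{b}
  C via C→a C: +{a}
  C via C→b b: +{b}
  S via S→B b: +{b}
  S via S→C B: +{a}
  S via S→c: +{c}
  FIRST(S)={a,b,c}  FIRST(A)={b,c}  FIRST(B)={b}  FIRST(C)={a,b}
round 2: (no change)
  FIRST(S)={a,b,c}  FIRST(A)={b,c}  FIRST(B)={b}  FIRST(C)={a,b}

FIRST(S) = ["a", "b", "c"]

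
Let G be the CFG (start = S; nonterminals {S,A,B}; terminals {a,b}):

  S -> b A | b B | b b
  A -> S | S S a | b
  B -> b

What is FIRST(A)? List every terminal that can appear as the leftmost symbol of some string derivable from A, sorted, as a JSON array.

Compute FIRST by fixpoint:
pass 1:
  A via A→b: +{b}
  B via B→b: +{b}
  S via S→b A: +{b}
  FIRST(S)={b}  FIRST(A)={b}  FIRST(B)={b}
pass 2: (stable)
  FIRST(S)={b}  FIRST(A)={b}  FIRST(B)={b}

FIRST(A) = ["b"]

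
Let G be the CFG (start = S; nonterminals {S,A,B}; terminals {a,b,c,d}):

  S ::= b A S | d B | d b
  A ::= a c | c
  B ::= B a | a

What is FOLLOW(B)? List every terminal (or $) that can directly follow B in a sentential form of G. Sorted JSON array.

FIRST iteration:
iter 1:
  A via A→a c: +{a}
  A via A→c: +{c}
  B via B→a: +{a}
  S via S→b A S: +{b}
  S via S→d B: +{d}
  FIRST[S]={b,d}  FIRST[A]={a,c}  FIRST[B]={a}
iter 2: — fixpoint
  FIRST[S]={b,d}  FIRST[A]={a,c}  FIRST[B]={a}

FOLLOW sets:
initialize: $ ∈ FOLLOW(S)
iter 1:
  B→B a: FOLLOW(B) ⊇ FIRST(a) = {a}; new: +{a}
  S→b A S: FOLLOW(A) ⊇ FIRST(S) = {b,d}; new: +{b,d}
  S→d B: FOLLOW(B) ⊇ FOLLOW(S) ⊇ {$}; new: +{$}
  FOLLOW(S)={$}  FOLLOW(A)={b,d}  FOLLOW(B)={$,a}
iter 2: (no change)
  FOLLOW(S)={$}  FOLLOW(A)={b,d}  FOLLOW(B)={$,a}

FOLLOW(B) = ["$", "a"]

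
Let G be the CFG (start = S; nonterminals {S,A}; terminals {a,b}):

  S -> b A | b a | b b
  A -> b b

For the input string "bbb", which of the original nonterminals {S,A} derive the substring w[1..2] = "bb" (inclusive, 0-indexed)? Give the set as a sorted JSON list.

CNF form of G:
  S -> T0 A | T0 T0 | T0 T1
  A -> T0 T0
  T0 -> b
  T1 -> a

Fill CYK table bottom-up, restricted to cells inside w[1..2]:
  cell(1,1) b: {T0}  orig:{}
  cell(2,2) b: {T0}  orig:{}
  cell(1,2) bb: {A,S}

Original NTs in T[1,2] deriving "bb": ["A", "S"]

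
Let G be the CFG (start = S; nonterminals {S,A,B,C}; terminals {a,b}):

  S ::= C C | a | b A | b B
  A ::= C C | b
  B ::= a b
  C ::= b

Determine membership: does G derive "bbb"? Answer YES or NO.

CNF form of G:
  S -> C C | T1 A | T1 B | a
  A -> C C | b
  B -> T0 T1
  C -> b
  T0 -> a
  T1 -> b

CYK table (by increasing span):
  [0..0]={A,C,T1}  "b"  orig:{A,C}
  [1..1]={A,C,T1}  "b"  orig:{A,C}
  [2..2]={A,C,T1}  "b"  orig:{A,C}
  [0..1]={A,S}  "bb"
  [1..2]={A,S}  "bb"
  [0..2]={S}  "bbb"

S ∈ T[0,2] ⇒ YES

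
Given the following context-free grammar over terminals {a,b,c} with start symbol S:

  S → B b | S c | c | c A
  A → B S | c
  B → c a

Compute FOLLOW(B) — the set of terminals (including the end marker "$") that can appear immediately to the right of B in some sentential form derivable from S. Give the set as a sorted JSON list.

FIRST sets, iterate to fixpoint:
pass 1:
  A via A→c: +{c}
  B via B→c a: +{c}
  S via S→B b: +{c}
  FIRST(S)={c}  FIRST(A)={c}  FIRST(B)={c}
pass 2: (stable)
  FIRST(S)={c}  FIRST(A)={c}  FIRST(B)={c}

FOLLOW iteration:
initialize: $ ∈ FOLLOW(S)
iter 1:
  A→B S: FOLLOW(B) ⊇ FIRST(S) = {c}; new: +{c}
  S→B b: FOLLOW(B) ⊇ FIRST(b) = {b}; new: +{b}
  S→S c: FOLLOW(S) ⊇ FIRST(c) = {c}; new: +{c}
  S→c A: FOLLOW(A) ⊇ FOLLOW(S) ⊇ {$,c}; new: +{$,c}
  FOLLOW(S)={$,c}  FOLLOW(A)={$,c}  FOLLOW(B)={b,c}
iter 2: (no change)
  FOLLOW(S)={$,c}  FOLLOW(A)={$,c}  FOLLOW(B)={b,c}

FOLLOW(B) = ["b", "c"]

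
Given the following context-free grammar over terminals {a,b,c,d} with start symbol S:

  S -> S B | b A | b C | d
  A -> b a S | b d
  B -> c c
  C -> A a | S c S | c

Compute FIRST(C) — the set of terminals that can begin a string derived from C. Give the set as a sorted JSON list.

FIRST iteration:
pass 1:
  A via A→b a S: +{b}
  B via B→c c: +{c}
  C via C→A a: +{b}
  C via C→c: +{c}
  S via S→b A: +{b}
  S via S→d: +{d}
  FIRST[S]={b,d}  FIRST[A]={b}  FIRST[B]={c}  FIRST[C]={b,c}
pass 2:
  C via C→S c S: +{d}
  FIRST[S]={b,d}  FIRST[A]={b}  FIRST[B]={c}  FIRST[C]={b,c,d}
pass 3: done
  FIRST[S]={b,d}  FIRST[A]={b}  FIRST[B]={c}  FIRST[C]={b,c,d}

FIRST(C) = ["b", "c", "d"]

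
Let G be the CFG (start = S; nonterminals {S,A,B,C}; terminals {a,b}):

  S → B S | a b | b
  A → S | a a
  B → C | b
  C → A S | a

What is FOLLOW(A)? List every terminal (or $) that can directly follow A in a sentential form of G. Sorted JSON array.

FIRST iteration:
round 1:
  A via A→a a: +{a}
  B via B→b: +{b}
  C via C→A S: +{a}
  S via S→B S: +{b}
  S via S→a b: +{a}
  FIRST(S)={a,b}  FIRST(A)={a}  FIRST(B)={b}  FIRST(C)={a}
round 2:
  A via A→S: +{b}
  B via B→C: +{a}
  C via C→A S: +{b}
  FIRST(S)={a,b}  FIRST(A)={a,b}  FIRST(B)={a,b}  FIRST(C)={a,b}
round 3: — fixpoint
  FIRST(S)={a,b}  FIRST(A)={a,b}  FIRST(B)={a,b}  FIRST(C)={a,b}

FOLLOW sets:
seed FOLLOW(S) with $
[1]
  C→A S: FOLLOW(A) ⊇ FIRST(S) = {a,b}; new: +{a,b}
  S→B S: FOLLOW(B) ⊇ FIRST(S) = {a,b}; new: +{a,b}
  FOLLOW[S]={$}  FOLLOW[A]={a,b}  FOLLOW[B]={a,b}  FOLLOW[C]={}
[2]
  A→S: FOLLOW(S) ⊇ FOLLOW(A) ⊇ {a,b}; new: +{a,b}
  B→C: FOLLOW(C) ⊇ FOLLOW(B) ⊇ {a,b}; new: +{a,b}
  FOLLOW[S]={$,a,b}  FOLLOW[A]={a,b}  FOLLOW[B]={a,b}  FOLLOW[C]={a,b}
[3] (stable)
  FOLLOW[S]={$,a,b}  FOLLOW[A]={a,b}  FOLLOW[B]={a,b}  FOLLOW[C]={a,b}

FOLLOW(A) = ["a", "b"]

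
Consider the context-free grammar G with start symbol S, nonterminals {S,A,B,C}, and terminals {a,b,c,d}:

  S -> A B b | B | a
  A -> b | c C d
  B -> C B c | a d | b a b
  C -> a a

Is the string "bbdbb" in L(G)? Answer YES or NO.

Convert to CNF:
  S -> A X7 | C X8 | T2 T1 | T3 X9 | a
  A -> T0 X4 | b
  B -> C X5 | T2 T1 | T3 X6
  C -> T2 T2
  T0 -> c
  T1 -> d
  T2 -> a
  T3 -> b
  X4 -> C T1
  X5 -> B T0
  X6 -> T2 T3
  X7 -> B T3
  X8 -> B T0
  X9 -> T2 T3

CYK table (by increasing span):
  cell(0,0) b: {A,T3}  orig:{A}
  cell(1,1) b: {A,T3}  orig:{A}
  cell(2,2) d: {T1}  orig:{}
  cell(3,3) b: {A,T3}  orig:{A}
  cell(4,4) b: {A,T3}  orig:{A}
  cell(0,1) bb: ∅
  cell(1,2) bd: ∅
  cell(2,3) db: ∅
  cell(3,4) bb: ∅
  cell(0,2) bbd: ∅
  cell(1,3) bdb: ∅
  cell(2,4) dbb: ∅
  cell(0,3) bbdb: ∅
  cell(1,4) bdbb: ∅
  cell(0,4) bbdbb: ∅

S ∉ T[0,4] ⇒ NO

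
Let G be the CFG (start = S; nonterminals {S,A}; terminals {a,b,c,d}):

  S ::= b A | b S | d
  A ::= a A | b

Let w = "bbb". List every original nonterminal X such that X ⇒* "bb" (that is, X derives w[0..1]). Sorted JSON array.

CNF form of G:
  S -> T1 A | T1 S | d
  A -> T0 A | b
  T0 -> a
  T1 -> b

CYK fill, restricted to cells inside w[0..1]:
  T[0,0] 'b' = {A,T1}  orig:{A}
  T[1,1] 'b' = {A,T1}  orig:{A}
  T[0,1] 'bb' = {S}

Original NTs in T[0,1] deriving "bb": ["S"]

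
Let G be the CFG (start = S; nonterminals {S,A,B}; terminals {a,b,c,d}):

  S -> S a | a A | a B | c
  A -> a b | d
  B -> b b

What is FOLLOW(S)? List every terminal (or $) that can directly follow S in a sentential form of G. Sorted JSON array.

FIRST iteration:
round 1:
  A via A→a b: +{a}
  A via A→d: +{d}
  B via B→b b: +{b}
  S via S→a A: +{a}
  S via S→c: +{c}
  FIRST(S)={a,c}  FIRST(A)={a,d}  FIRST(B)={b}
round 2: (no change)
  FIRST(S)={a,c}  FIRST(A)={a,d}  FIRST(B)={b}

FOLLOW sets:
initialize: $ ∈ FOLLOW(S)
pass 1:
  S→S a: FOLLOW(S) ⊇ FIRST(a) = {a}; new: +{a}
  S→a A: FOLLOW(A) ⊇ FOLLOW(S) ⊇ {$,a}; new: +{$,a}
  S→a B: FOLLOW(B) ⊇ FOLLOW(S) ⊇ {$,a}; new: +{$,a}
  FOLLOW(S)={$,a}  FOLLOW(A)={$,a}  FOLLOW(B)={$,a}
pass 2: (no change)
  FOLLOW(S)={$,a}  FOLLOW(A)={$,a}  FOLLOW(B)={$,a}

FOLLOW(S) = ["$", "a"]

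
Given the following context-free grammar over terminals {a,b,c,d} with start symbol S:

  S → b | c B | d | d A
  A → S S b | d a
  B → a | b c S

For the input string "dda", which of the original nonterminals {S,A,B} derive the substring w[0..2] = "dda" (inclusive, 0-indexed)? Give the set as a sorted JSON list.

CNF form of G:
  S -> T1 A | T3 B | b | d
  A -> S X4 | T1 T2
  B -> T0 X5 | a
  T0 -> b
  T1 -> d
  T2 -> a
  T3 -> c
  X4 -> S T0
  X5 -> T3 S

Fill CYK table bottom-up (cells [i..j] with 0 ≤ i ≤ j ≤ 2 only):
  [0..0]={S,T1}  "d"  orig:{S}
  [1..1]={S,T1}  "d"  orig:{S}
  [2..2]={B,T2}  "a"  orig:{B}
  [0..1]=∅  "dd"
  [1..2]={A}  "da"
  [0..2]={S}  "dda"

Original NTs in T[0,2] deriving "dda": ["S"]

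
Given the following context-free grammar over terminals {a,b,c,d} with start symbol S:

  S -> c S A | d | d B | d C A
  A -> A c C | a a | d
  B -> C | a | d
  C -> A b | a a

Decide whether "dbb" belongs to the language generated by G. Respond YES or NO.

CNF form of G:
  S -> T0 X5 | T3 B | T3 X6 | d
  A -> A X4 | T1 T1 | d
  B -> A T2 | T1 T1 | a | d
  C -> A T2 | T1 T1
  T0 -> c
  T1 -> a
  T2 -> b
  T3 -> d
  X4 -> T0 C
  X5 -> S A
  X6 -> C A

CYK table (by increasing span):
  [0..0]={A,B,S,T3}  "d"  orig:{A,B,S}
  [1..1]={T2}  "b"  orig:{}
  [2..2]={T2}  "b"  orig:{}
  [0..1]={B,C}  "db"
  [1..2]=∅  "bb"
  [0..2]=∅  "dbb"

S ∉ T[0,2] ⇒ NO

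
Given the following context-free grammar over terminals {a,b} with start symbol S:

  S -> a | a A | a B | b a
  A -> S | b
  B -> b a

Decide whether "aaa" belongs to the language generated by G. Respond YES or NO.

Convert to CNF:
  S -> T0 A | T0 B | T1 T0 | a
  A -> T0 A | T0 B | T1 T0 | a | b
  B -> T1 T0
  T0 -> a
  T1 -> b

CYK table (by increasing span):
  [0..0]={A,S,T0}  "a"  orig:{A,S}
  [1..1]={A,S,T0}  "a"  orig:{A,S}
  [2..2]={A,S,T0}  "a"  orig:{A,S}
  [0..1]={A,S}  "aa"
  [1..2]={A,S}  "aa"
  [0..2]={A,S}  "aaa"

S ∈ T[0,2] ⇒ YES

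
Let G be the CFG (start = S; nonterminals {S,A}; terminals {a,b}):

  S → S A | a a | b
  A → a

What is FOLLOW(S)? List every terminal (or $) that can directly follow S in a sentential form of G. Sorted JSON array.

FIRST sets, iterate to fixpoint:
[1]
  A via A→a: +{a}
  S via S→a a: +{a}
  S via S→b: +{b}
  S: {a,b}  A: {a}
[2] (stable)
  S: {a,b}  A: {a}

FOLLOW sets:
seed FOLLOW(S) with $
pass 1:
  S→S A: FOLLOW(S) ⊇ FIRST(A) = {a}; new: +{a}
  S→S A: FOLLOW(A) ⊇ FOLLOW(S) ⊇ {$,a}; new: +{$,a}
  FOLLOW[S]={$,a}  FOLLOW[A]={$,a}
pass 2: done
  FOLLOW[S]={$,a}  FOLLOW[A]={$,a}

FOLLOW(S) = ["$", "a"]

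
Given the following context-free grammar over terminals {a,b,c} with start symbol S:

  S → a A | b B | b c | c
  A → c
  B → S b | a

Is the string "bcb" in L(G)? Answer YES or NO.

Convert to CNF:
  S -> T0 B | T0 T2 | T1 A | c
  A -> c
  B -> S T0 | a
  T0 -> b
  T1 -> a
  T2 -> c

CYK fill:
  cell(0,0) b: {T0}  orig:{}
  cell(1,1) c: {A,S,T2}  orig:{A,S}
  cell(2,2) b: {T0}  orig:{}
  cell(0,1) bc: {S}
  cell(1,2) cb: {B}
  cell(0,2) bcb: {B,S}

S ∈ T[0,2] ⇒ YES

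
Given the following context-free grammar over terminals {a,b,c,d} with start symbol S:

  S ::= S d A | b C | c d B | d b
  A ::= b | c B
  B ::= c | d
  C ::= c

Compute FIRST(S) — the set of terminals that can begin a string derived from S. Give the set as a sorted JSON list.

Compute FIRST by fixpoint:
round 1:
  A via A→b: +{b}
  A via A→c B: +{c}
  B via B→c: +{c}
  B via B→d: +{d}
  C via C→c: +{c}
  S via S→b C: +{b}
  S via S→c d B: +{c}
  S via S→d b: +{d}
  FIRST[S]={b,c,d}  FIRST[A]={b,c}  FIRST[B]={c,d}  FIRST[C]={c}
round 2: done
  FIRST[S]={b,c,d}  FIRST[A]={b,c}  FIRST[B]={c,d}  FIRST[C]={c}

FIRST(S) = ["b", "c", "d"]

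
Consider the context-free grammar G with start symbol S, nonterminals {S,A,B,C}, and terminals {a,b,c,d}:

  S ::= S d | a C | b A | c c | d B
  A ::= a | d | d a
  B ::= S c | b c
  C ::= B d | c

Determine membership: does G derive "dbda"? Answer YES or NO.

CNF form of G:
  S -> S T0 | T0 B | T1 C | T2 T2 | T3 A
  A -> T0 T1 | a | d
  B -> S T2 | T3 T2
  C -> B T0 | c
  T0 -> d
  T1 -> a
  T2 -> c
  T3 -> b

CYK table (by increasing span):
  T[0,0] 'd' = {A,T0}  orig:{A}
  T[1,1] 'b' = {T3}  orig:{}
  T[2,2] 'd' = {A,T0}  orig:{A}
  T[3,3] 'a' = {A,T1}  orig:{A}
  T[0,1] 'db' = ∅
  T[1,2] 'bd' = {S}
  T[2,3] 'da' = {A}
  T[0,2] 'dbd' = ∅
  T[1,3] 'bda' = {S}
  T[0,3] 'dbda' = ∅

S ∉ T[0,3] ⇒ NO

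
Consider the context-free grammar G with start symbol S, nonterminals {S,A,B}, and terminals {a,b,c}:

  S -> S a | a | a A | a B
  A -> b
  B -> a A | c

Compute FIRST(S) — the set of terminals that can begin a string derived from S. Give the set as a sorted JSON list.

Compute FIRST by fixpoint:
pass 1:
  A via A→b: +{b}
  B via B→a A: +{a}
  B via B→c: +{c}
  S via S→a: +{a}
  FIRST(S)={a}  FIRST(A)={b}  FIRST(B)={a,c}
pass 2: — fixpoint
  FIRST(S)={a}  FIRST(A)={b}  FIRST(B)={a,c}

FIRST(S) = ["a"]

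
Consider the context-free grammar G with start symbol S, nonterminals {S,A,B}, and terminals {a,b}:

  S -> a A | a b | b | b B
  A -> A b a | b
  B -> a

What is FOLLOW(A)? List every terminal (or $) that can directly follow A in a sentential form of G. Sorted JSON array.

FIRST iteration:
[1]
  A via A→b: +{b}
  B via B→a: +{a}
  S via S→a A: +{a}
  S via S→b: +{b}
  S: {a,b}  A: {b}  B: {a}
[2] done
  S: {a,b}  A: {b}  B: {a}

FOLLOW iteration:
initialize: $ ∈ FOLLOW(S)
iter 1:
  A→A b a: FOLLOW(A) ⊇ FIRST(b) = {b}; new: +{b}
  S→a A: FOLLOW(A) ⊇ FOLLOW(S) ⊇ {$}; new: +{$}
  S→b B: FOLLOW(B) ⊇ FOLLOW(S) ⊇ {$}; new: +{$}
  FOLLOW[S]={$}  FOLLOW[A]={$,b}  FOLLOW[B]={$}
iter 2: done
  FOLLOW[S]={$}  FOLLOW[A]={$,b}  FOLLOW[B]={$}

FOLLOW(A) = ["$", "b"]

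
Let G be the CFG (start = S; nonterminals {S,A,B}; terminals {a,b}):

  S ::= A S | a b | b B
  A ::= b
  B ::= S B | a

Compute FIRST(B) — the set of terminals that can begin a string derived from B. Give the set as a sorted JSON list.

FIRST iteration:
iter 1:
  A via A→b: +{b}
  B via B→a: +{a}
  S via S→A S: +{b}
  S via S→a b: +{a}
  FIRST[S]={a,b}  FIRST[A]={b}  FIRST[B]={a}
iter 2:
  B via B→S B: +{b}
  FIRST[S]={a,b}  FIRST[A]={b}  FIRST[B]={a,b}
iter 3: (stable)
  FIRST[S]={a,b}  FIRST[A]={b}  FIRST[B]={a,b}

FIRST(B) = ["a", "b"]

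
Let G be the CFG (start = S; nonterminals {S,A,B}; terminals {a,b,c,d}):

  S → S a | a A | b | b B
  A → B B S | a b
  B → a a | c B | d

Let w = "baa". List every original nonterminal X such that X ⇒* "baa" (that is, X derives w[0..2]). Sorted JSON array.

CNF form of G:
  S -> S T0 | T0 A | T1 B | b
  A -> B X3 | T0 T1
  B -> T0 T0 | T2 B | d
  T0 -> a
  T1 -> b
  T2 -> c
  X3 -> B S

CYK fill (cells [i..j] with 0 ≤ i ≤ j ≤ 2 only):
  [0..0]={S,T1}  "b"  orig:{S}
  [1..1]={T0}  "a"  orig:{}
  [2..2]={T0}  "a"  orig:{}
  [0..1]={S}  "ba"
  [1..2]={B}  "aa"
  [0..2]={S}  "baa"

Original NTs in T[0,2] deriving "baa": ["S"]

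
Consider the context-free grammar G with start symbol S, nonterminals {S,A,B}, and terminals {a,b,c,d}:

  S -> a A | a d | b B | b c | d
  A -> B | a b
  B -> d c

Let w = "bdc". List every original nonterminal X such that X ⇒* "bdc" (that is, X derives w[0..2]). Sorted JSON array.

Convert to CNF:
  S -> T0 A | T0 T2 | T1 B | T1 T3 | d
  A -> T0 T1 | T2 T3
  B -> T2 T3
  T0 -> a
  T1 -> b
  T2 -> d
  T3 -> c

CYK table (by increasing span), restricted to cells inside w[0..2]:
  cell(0,0) b: {T1}  orig:{}
  cell(1,1) d: {S,T2}  orig:{S}
  cell(2,2) c: {T3}  orig:{}
  cell(0,1) bd: ∅
  cell(1,2) dc: {A,B}
  cell(0,2) bdc: {S}

Original NTs in T[0,2] deriving "bdc": ["S"]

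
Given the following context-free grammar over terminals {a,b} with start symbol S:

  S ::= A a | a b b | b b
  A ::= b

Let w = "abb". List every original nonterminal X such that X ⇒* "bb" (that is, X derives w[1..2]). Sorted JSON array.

Convert to CNF:
  S -> A T0 | T0 X2 | T1 T1
  A -> b
  T0 -> a
  T1 -> b
  X2 -> T1 T1

Fill CYK table bottom-up, restricted to cells inside w[1..2]:
  [1..1]={A,T1}  "b"  orig:{A}
  [2..2]={A,T1}  "b"  orig:{A}
  [1..2]={S,X2}  "bb"  orig:{S}

Original NTs in T[1,2] deriving "bb": ["S"]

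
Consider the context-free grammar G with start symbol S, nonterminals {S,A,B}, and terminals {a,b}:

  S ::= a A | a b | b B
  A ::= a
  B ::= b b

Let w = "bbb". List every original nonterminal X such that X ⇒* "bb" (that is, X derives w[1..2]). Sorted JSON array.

Convert to CNF:
  S -> T0 B | T1 A | T1 T0
  A -> a
  B -> T0 T0
  T0 -> b
  T1 -> a

Fill CYK table bottom-up — only the sub-triangle for w[1..2]:
  cell(1,1) b: {T0}  orig:{}
  cell(2,2) b: {T0}  orig:{}
  cell(1,2) bb: {B}

Original NTs in T[1,2] deriving "bb": ["B"]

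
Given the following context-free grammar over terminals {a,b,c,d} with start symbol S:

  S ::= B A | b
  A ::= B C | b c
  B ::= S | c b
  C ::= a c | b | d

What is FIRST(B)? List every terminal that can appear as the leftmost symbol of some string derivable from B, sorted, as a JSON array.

Compute FIRST by fixpoint:
iter 1:
  A via A→b c: +{b}
  B via B→c b: +{c}
  C via C→a c: +{a}
  C via C→b: +{b}
  C via C→d: +{d}
  S via S→B A: +{c}
  S via S→b: +{b}
  FIRST[S]={b,c}  FIRST[A]={b}  FIRST[B]={c}  FIRST[C]={a,b,d}
iter 2:
  A via A→B C: +{c}
  B via B→S: +{b}
  FIRST[S]={b,c}  FIRST[A]={b,c}  FIRST[B]={b,c}  FIRST[C]={a,b,d}
iter 3: — fixpoint
  FIRST[S]={b,c}  FIRST[A]={b,c}  FIRST[B]={b,c}  FIRST[C]={a,b,d}

FIRST(B) = ["b", "c"]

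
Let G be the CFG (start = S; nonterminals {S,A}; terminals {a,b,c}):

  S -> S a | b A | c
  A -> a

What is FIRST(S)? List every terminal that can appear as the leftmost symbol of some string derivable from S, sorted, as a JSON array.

Compute FIRST by fixpoint:
iter 1:
  A via A→a: +{a}
  S via S→b A: +{b}
  S via S→c: +{c}
  S: {b,c}  A: {a}
iter 2: (stable)
  S: {b,c}  A: {a}

FIRST(S) = ["b", "c"]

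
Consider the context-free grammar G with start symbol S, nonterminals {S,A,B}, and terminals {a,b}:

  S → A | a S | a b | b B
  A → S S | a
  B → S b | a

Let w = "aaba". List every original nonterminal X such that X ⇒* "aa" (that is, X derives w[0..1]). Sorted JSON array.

CNF form of G:
  S -> S S | T0 B | T1 S | T1 T0 | a
  A -> S S | a
  B -> S T0 | a
  T0 -> b
  T1 -> a

CYK table (by increasing span), restricted to cells inside w[0..1]:
  [0..0]={A,B,S,T1}  "a"  orig:{A,B,S}
  [1..1]={A,B,S,T1}  "a"  orig:{A,B,S}
  [0..1]={A,S}  "aa"

Original NTs in T[0,1] deriving "aa": ["A", "S"]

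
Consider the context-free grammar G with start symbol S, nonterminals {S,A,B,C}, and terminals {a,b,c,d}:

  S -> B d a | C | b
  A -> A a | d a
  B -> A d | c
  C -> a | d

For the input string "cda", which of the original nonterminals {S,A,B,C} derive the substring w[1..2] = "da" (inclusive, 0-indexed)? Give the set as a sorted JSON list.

Convert to CNF:
  S -> B X2 | a | b | d
  A -> A T0 | T1 T0
  B -> A T1 | c
  C -> a | d
  T0 -> a
  T1 -> d
  X2 -> T1 T0

CYK fill — only the sub-triangle for w[1..2]:
  [1..1]={C,S,T1}  "d"  orig:{C,S}
  [2..2]={C,S,T0}  "a"  orig:{C,S}
  [1..2]={A,X2}  "da"  orig:{A}

Original NTs in T[1,2] deriving "da": ["A"]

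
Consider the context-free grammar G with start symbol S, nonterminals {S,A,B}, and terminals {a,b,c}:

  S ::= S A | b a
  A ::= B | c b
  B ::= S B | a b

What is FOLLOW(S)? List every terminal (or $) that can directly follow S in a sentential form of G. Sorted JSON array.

Compute FIRST by fixpoint:
round 1:
  A via A→c b: +{c}
  B via B→a b: +{a}
  S via S→b a: +{b}
  S: {b}  A: {c}  B: {a}
round 2:
  A via A→B: +{a}
  B via B→S B: +{b}
  S: {b}  A: {a,c}  B: {a,b}
round 3:
  A via A→B: +{b}
  S: {b}  A: {a,b,c}  B: {a,b}
round 4: — fixpoint
  S: {b}  A: {a,b,c}  B: {a,b}

FOLLOW iteration:
FOLLOW(S) := {$}
round 1:
  B→S B: FOLLOW(S) ⊇ FIRST(B) = {a,b}; new: +{a,b}
  S→S A: FOLLOW(S) ⊇ FIRST(A) = {a,b,c}; new: +{c}
  S→S A: FOLLOW(A) ⊇ FOLLOW(S) ⊇ {$,a,b,c}; new: +{$,a,b,c}
  FOLLOW[S]={$,a,b,c}  FOLLOW[A]={$,a,b,c}  FOLLOW[B]={}
round 2:
  A→B: FOLLOW(B) ⊇ FOLLOW(A) ⊇ {$,a,b,c}; new: +{$,a,b,c}
  FOLLOW[S]={$,a,b,c}  FOLLOW[A]={$,a,b,c}  FOLLOW[B]={$,a,b,c}
round 3: (no change)
  FOLLOW[S]={$,a,b,c}  FOLLOW[A]={$,a,b,c}  FOLLOW[B]={$,a,b,c}

FOLLOW(S) = ["$", "a", "b", "c"]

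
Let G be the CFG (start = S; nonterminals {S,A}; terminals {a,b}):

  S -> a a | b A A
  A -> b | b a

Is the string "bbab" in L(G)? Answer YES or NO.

CNF form of G:
  S -> T0 X2 | T1 T1
  A -> T0 T1 | b
  T0 -> b
  T1 -> a
  X2 -> A A

CYK table (by increasing span):
  [0..0]={A,T0}  "b"  orig:{A}
  [1..1]={A,T0}  "b"  orig:{A}
  [2..2]={T1}  "a"  orig:{}
  [3..3]={A,T0}  "b"  orig:{A}
  [0..1]={X2}  "bb"  orig:{}
  [1..2]={A}  "ba"
  [2..3]=∅  "ab"
  [0..2]={X2}  "bba"  orig:{}
  [1..3]={X2}  "bab"  orig:{}
  [0..3]={S}  "bbab"

S ∈ T[0,3] ⇒ YES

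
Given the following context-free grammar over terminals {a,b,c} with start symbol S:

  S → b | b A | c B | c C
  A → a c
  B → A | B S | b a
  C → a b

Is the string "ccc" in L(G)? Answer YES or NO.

CNF form of G:
  S -> T1 B | T1 C | T2 A | b
  A -> T0 T1
  B -> B S | T0 T1 | T2 T0
  C -> T0 T2
  T0 -> a
  T1 -> c
  T2 -> b

Fill CYK table bottom-up:
  cell(0,0) c: {T1}  orig:{}
  cell(1,1) c: {T1}  orig:{}
  cell(2,2) c: {T1}  orig:{}
  cell(0,1) cc: ∅
  cell(1,2) cc: ∅
  cell(0,2) ccc: ∅

S ∉ T[0,2] ⇒ NO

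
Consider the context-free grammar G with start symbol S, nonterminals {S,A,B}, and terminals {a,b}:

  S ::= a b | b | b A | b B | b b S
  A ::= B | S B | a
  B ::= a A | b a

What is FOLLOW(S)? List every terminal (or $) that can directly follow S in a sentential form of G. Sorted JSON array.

FIRST sets, iterate to fixpoint:
[1]
  A via A→a: +{a}
  B via B→a A: +{a}
  B via B→b a: +{b}
  S via S→a b: +{a}
  S via S→b: +{b}
  FIRST[S]={a,b}  FIRST[A]={a}  FIRST[B]={a,b}
[2]
  A via A→B: +{b}
  FIRST[S]={a,b}  FIRST[A]={a,b}  FIRST[B]={a,b}
[3] (no change)
  FIRST[S]={a,b}  FIRST[A]={a,b}  FIRST[B]={a,b}

FOLLOW iteration:
FOLLOW(S) := {$}
[1]
  A→S B: FOLLOW(S) ⊇ FIRST(B) = {a,b}; new: +{a,b}
  S→b A: FOLLOW(A) ⊇ FOLLOW(S) ⊇ {$,a,b}; new: +{$,a,b}
  S→b B: FOLLOW(B) ⊇ FOLLOW(S) ⊇ {$,a,b}; new: +{$,a,b}
  FOLLOW[S]={$,a,b}  FOLLOW[A]={$,a,b}  FOLLOW[B]={$,a,b}
[2] (no change)
  FOLLOW[S]={$,a,b}  FOLLOW[A]={$,a,b}  FOLLOW[B]={$,a,b}

FOLLOW(S) = ["$", "a", "b"]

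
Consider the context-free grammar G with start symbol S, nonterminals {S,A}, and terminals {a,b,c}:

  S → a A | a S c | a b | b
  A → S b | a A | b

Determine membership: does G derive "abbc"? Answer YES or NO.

Convert to CNF:
  S -> T1 A | T1 T0 | T1 X3 | b
  A -> S T0 | T1 A | b
  T0 -> b
  T1 -> a
  T2 -> c
  X3 -> S T2

CYK fill:
  [0..0]={T1}  "a"  orig:{}
  [1..1]={A,S,T0}  "b"  orig:{A,S}
  [2..2]={A,S,T0}  "b"  orig:{A,S}
  [3..3]={T2}  "c"  orig:{}
  [0..1]={A,S}  "ab"
  [1..2]={A}  "bb"
  [2..3]={X3}  "bc"  orig:{}
  [0..2]={A,S}  "abb"
  [1..3]=∅  "bbc"
  [0..3]={X3}  "abbc"  orig:{}

S ∉ T[0,3] ⇒ NO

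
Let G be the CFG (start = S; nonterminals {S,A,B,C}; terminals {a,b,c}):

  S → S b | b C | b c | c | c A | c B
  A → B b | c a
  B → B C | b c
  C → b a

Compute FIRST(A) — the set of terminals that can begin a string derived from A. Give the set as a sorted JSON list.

FIRST iteration:
pass 1:
  A via A→c a: +{c}
  B via B→b c: +{b}
  C via C→b a: +{b}
  S via S→b C: +{b}
  S via S→c: +{c}
  FIRST(S)={b,c}  FIRST(A)={c}  FIRST(B)={b}  FIRST(C)={b}
pass 2:
  A via A→B b: +{b}
  FIRST(S)={b,c}  FIRST(A)={b,c}  FIRST(B)={b}  FIRST(C)={b}
pass 3: — fixpoint
  FIRST(S)={b,c}  FIRST(A)={b,c}  FIRST(B)={b}  FIRST(C)={b}

FIRST(A) = ["b", "c"]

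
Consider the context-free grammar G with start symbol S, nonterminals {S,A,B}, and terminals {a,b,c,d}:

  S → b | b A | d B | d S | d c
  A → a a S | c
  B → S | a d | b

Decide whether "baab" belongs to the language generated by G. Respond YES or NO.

Convert to CNF:
  S -> T1 B | T1 S | T1 T3 | T2 A | b
  A -> T0 X4 | c
  B -> T0 T1 | T1 B | T1 S | T1 T3 | T2 A | b
  T0 -> a
  T1 -> d
  T2 -> b
  T3 -> c
  X4 -> T0 S

Fill CYK table bottom-up:
  [0..0]={B,S,T2}  "b"  orig:{B,S}
  [1..1]={T0}  "a"  orig:{}
  [2..2]={T0}  "a"  orig:{}
  [3..3]={B,S,T2}  "b"  orig:{B,S}
  [0..1]=∅  "ba"
  [1..2]=∅  "aa"
  [2..3]={X4}  "ab"  orig:{}
  [0..2]=∅  "baa"
  [1..3]={A}  "aab"
  [0..3]={B,S}  "baab"

S ∈ T[0,3] ⇒ YES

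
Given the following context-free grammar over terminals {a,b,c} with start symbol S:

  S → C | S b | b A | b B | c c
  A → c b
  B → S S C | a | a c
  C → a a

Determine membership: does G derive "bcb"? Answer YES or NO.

Convert to CNF:
  S -> S T1 | T0 T0 | T1 A | T1 B | T2 T2
  A -> T0 T1
  B -> S X3 | T2 T0 | a
  C -> T2 T2
  T0 -> c
  T1 -> b
  T2 -> a
  X3 -> S C

CYK fill:
  T[0,0] 'b' = {T1}  orig:{}
  T[1,1] 'c' = {T0}  orig:{}
  T[2,2] 'b' = {T1}  orig:{}
  T[0,1] 'bc' = ∅
  T[1,2] 'cb' = {A}
  T[0,2] 'bcb' = {S}

S ∈ T[0,2] ⇒ YES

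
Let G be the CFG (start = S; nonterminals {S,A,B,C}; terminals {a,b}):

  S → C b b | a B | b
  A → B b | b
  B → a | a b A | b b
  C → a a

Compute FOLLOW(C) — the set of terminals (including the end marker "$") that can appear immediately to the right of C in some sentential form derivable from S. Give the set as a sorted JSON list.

FIRST iteration:
pass 1:
  A via A→b: +{b}
  B via B→a: +{a}
  B via B→b b: +{b}
  C via C→a a: +{a}
  S via S→C b b: +{a}
  S via S→b: +{b}
  S: {a,b}  A: {b}  B: {a,b}  C: {a}
pass 2:
  A via A→B b: +{a}
  S: {a,b}  A: {a,b}  B: {a,b}  C: {a}
pass 3: done
  S: {a,b}  A: {a,b}  B: {a,b}  C: {a}

FOLLOW iteration:
initialize: $ ∈ FOLLOW(S)
round 1:
  A→B b: FOLLOW(B) ⊇ FIRST(b) = {b}; new: +{b}
  B→a b A: FOLLOW(A) ⊇ FOLLOW(B) ⊇ {b}; new: +{b}
  S→C b b: FOLLOW(C) ⊇ FIRST(b) = {b}; new: +{b}
  S→a B: FOLLOW(B) ⊇ FOLLOW(S) ⊇ {$}; new: +{$}
  FOLLOW(S)={$}  FOLLOW(A)={b}  FOLLOW(B)={$,b}  FOLLOW(C)={b}
round 2:
  B→a b A: FOLLOW(A) ⊇ FOLLOW(B) ⊇ {$,b}; new: +{$}
  FOLLOW(S)={$}  FOLLOW(A)={$,b}  FOLLOW(B)={$,b}  FOLLOW(C)={b}
round 3: done
  FOLLOW(S)={$}  FOLLOW(A)={$,b}  FOLLOW(B)={$,b}  FOLLOW(C)={b}

FOLLOW(C) = ["b"]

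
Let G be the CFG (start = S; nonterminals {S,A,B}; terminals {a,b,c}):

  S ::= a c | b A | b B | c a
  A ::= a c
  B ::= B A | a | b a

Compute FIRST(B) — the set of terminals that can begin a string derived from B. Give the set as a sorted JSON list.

FIRST sets, iterate to fixpoint:
[1]
  A via A→a c: +{a}
  B via B→a: +{a}
  B via B→b a: +{b}
  S via S→a c: +{a}
  S via S→b A: +{b}
  S via S→c a: +{c}
  FIRST(S)={a,b,c}  FIRST(A)={a}  FIRST(B)={a,b}
[2] (no change)
  FIRST(S)={a,b,c}  FIRST(A)={a}  FIRST(B)={a,b}

FIRST(B) = ["a", "b"]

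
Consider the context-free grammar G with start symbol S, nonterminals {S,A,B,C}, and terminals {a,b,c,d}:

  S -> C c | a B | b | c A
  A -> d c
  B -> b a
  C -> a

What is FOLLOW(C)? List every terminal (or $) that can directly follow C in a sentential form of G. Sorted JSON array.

FIRST iteration:
round 1:
  A via A→d c: +{d}
  B via B→b a: +{b}
  C via C→a: +{a}
  S via S→C c: +{a}
  S via S→b: +{b}
  S via S→c A: +{c}
  S: {a,b,c}  A: {d}  B: {b}  C: {a}
round 2: done
  S: {a,b,c}  A: {d}  B: {b}  C: {a}

FOLLOW sets:
seed FOLLOW(S) with $
[1]
  S→C c: FOLLOW(C) ⊇ FIRST(c) = {c}; new: +{c}
  S→a B: FOLLOW(B) ⊇ FOLLOW(S) ⊇ {$}; new: +{$}
  S→c A: FOLLOW(A) ⊇ FOLLOW(S) ⊇ {$}; new: +{$}
  FOLLOW(S)={$}  FOLLOW(A)={$}  FOLLOW(B)={$}  FOLLOW(C)={c}
[2] (stable)
  FOLLOW(S)={$}  FOLLOW(A)={$}  FOLLOW(B)={$}  FOLLOW(C)={c}

FOLLOW(C) = ["c"]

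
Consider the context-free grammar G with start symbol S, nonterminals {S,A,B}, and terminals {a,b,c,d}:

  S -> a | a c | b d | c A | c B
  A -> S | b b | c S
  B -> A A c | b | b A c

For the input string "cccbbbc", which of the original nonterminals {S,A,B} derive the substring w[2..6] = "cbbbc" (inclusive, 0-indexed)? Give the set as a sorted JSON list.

CNF form of G:
  S -> T0 T1 | T1 A | T1 B | T2 T3 | a
  A -> T0 T1 | T1 A | T1 B | T1 S | T2 T2 | T2 T3 | a
  B -> A X4 | T2 X5 | b
  T0 -> a
  T1 -> c
  T2 -> b
  T3 -> d
  X4 -> A T1
  X5 -> A T1

CYK table (by increasing span) (cells [i..j] with 2 ≤ i ≤ j ≤ 6 only):
  [2..2]={T1}  "c"  orig:{}
  [3..3]={B,T2}  "b"  orig:{B}
  [4..4]={B,T2}  "b"  orig:{B}
  [5..5]={B,T2}  "b"  orig:{B}
  [6..6]={T1}  "c"  orig:{}
  [2..3]={A,S}  "cb"
  [3..4]={A}  "bb"
  [4..5]={A}  "bb"
  [5..6]=∅  "bc"
  [2..4]={A,S}  "cbb"
  [3..5]=∅  "bbb"
  [4..6]={X4,X5}  "bbc"  orig:{}
  [2..5]=∅  "cbbb"
  [3..6]={B}  "bbbc"
  [2..6]={A,B,S}  "cbbbc"

Original NTs in T[2,6] deriving "cbbbc": ["A", "B", "S"]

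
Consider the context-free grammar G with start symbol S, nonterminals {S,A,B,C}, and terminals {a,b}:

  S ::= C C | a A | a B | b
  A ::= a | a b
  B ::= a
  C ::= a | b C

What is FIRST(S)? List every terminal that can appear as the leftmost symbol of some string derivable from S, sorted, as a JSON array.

FIRST iteration:
round 1:
  A via A→a: +{a}
  B via B→a: +{a}
  C via C→a: +{a}
  C via C→b C: +{b}
  S via S→C C: +{a,b}
  FIRST[S]={a,b}  FIRST[A]={a}  FIRST[B]={a}  FIRST[C]={a,b}
round 2: done
  FIRST[S]={a,b}  FIRST[A]={a}  FIRST[B]={a}  FIRST[C]={a,b}

FIRST(S) = ["a", "b"]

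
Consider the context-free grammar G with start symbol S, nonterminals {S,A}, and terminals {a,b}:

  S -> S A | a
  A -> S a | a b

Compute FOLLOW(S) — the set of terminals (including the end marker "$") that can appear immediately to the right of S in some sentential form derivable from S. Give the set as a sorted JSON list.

FIRST sets, iterate to fixpoint:
round 1:
  A via A→a b: +{a}
  S via S→a: +{a}
  FIRST(S)={a}  FIRST(A)={a}
round 2: done
  FIRST(S)={a}  FIRST(A)={a}

FOLLOW sets:
initialize: $ ∈ FOLLOW(S)
round 1:
  A→S a: FOLLOW(S) ⊇ FIRST(a) = {a}; new: +{a}
  S→S A: FOLLOW(A) ⊇ FOLLOW(S) ⊇ {$,a}; new: +{$,a}
  S: {$,a}  A: {$,a}
round 2: (no change)
  S: {$,a}  A: {$,a}

FOLLOW(S) = ["$", "a"]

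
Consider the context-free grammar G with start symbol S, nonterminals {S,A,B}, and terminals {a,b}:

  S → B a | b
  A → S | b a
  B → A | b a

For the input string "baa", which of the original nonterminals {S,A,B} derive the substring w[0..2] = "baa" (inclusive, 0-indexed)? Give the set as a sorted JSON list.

CNF form of G:
  S -> B T0 | b
  A -> B T0 | T1 T0 | b
  B -> B T0 | T1 T0 | b
  T0 -> a
  T1 -> b

CYK fill (cells [i..j] with 0 ≤ i ≤ j ≤ 2 only):
  T[0,0] 'b' = {A,B,S,T1}  orig:{A,B,S}
  T[1,1] 'a' = {T0}  orig:{}
  T[2,2] 'a' = {T0}  orig:{}
  T[0,1] 'ba' = {A,B,S}
  T[1,2] 'aa' = ∅
  T[0,2] 'baa' = {A,B,S}

Original NTs in T[0,2] deriving "baa": ["A", "B", "S"]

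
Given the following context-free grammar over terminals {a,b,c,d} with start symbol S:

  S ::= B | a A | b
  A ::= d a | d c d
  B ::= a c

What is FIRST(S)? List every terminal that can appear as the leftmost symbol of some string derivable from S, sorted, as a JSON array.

FIRST iteration:
pass 1:
  A via A→d a: +{d}
  B via B→a c: +{a}
  S via S→B: +{a}
  S via S→b: +{b}
  FIRST[S]={a,b}  FIRST[A]={d}  FIRST[B]={a}
pass 2: (stable)
  FIRST[S]={a,b}  FIRST[A]={d}  FIRST[B]={a}

FIRST(S) = ["a", "b"]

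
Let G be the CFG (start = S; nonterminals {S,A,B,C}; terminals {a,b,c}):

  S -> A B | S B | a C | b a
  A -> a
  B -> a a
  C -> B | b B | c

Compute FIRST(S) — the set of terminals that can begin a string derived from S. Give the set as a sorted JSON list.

Compute FIRST by fixpoint:
pass 1:
  A via A→a: +{a}
  B via B→a a: +{a}
  C via C→B: +{a}
  C via C→b B: +{b}
  C via C→c: +{c}
  S via S→A B: +{a}
  S via S→b a: +{b}
  S: {a,b}  A: {a}  B: {a}  C: {a,b,c}
pass 2: done
  S: {a,b}  A: {a}  B: {a}  C: {a,b,c}

FIRST(S) = ["a", "b"]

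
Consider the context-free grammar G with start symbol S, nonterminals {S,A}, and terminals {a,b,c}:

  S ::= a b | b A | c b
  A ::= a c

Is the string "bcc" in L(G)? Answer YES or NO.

Convert to CNF:
  S -> T0 T2 | T1 T2 | T2 A
  A -> T0 T1
  T0 -> a
  T1 -> c
  T2 -> b

CYK fill:
  T[0,0] 'b' = {T2}  orig:{}
  T[1,1] 'c' = {T1}  orig:{}
  T[2,2] 'c' = {T1}  orig:{}
  T[0,1] 'bc' = ∅
  T[1,2] 'cc' = ∅
  T[0,2] 'bcc' = ∅

S ∉ T[0,2] ⇒ NO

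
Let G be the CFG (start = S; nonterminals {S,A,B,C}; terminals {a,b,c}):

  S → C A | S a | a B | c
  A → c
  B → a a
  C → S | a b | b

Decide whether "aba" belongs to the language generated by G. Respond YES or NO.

CNF form of G:
  S -> C A | S T0 | T0 B | c
  A -> c
  B -> T0 T0
  C -> C A | S T0 | T0 B | T0 T1 | b | c
  T0 -> a
  T1 -> b

CYK fill:
  [0..0]={T0}  "a"  orig:{}
  [1..1]={C,T1}  "b"  orig:{C}
  [2..2]={T0}  "a"  orig:{}
  [0..1]={C}  "ab"
  [1..2]=∅  "ba"
  [0..2]=∅  "aba"

S ∉ T[0,2] ⇒ NO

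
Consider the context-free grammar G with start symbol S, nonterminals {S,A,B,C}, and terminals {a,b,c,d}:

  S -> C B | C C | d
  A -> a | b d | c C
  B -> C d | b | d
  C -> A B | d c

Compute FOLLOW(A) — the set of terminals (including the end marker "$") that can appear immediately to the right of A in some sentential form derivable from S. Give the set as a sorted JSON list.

Compute FIRST by fixpoint:
pass 1:
  A via A→a: +{a}
  A via A→b d: +{b}
  A via A→c C: +{c}
  B via B→b: +{b}
  B via B→d: +{d}
  C via C→A B: +{a,b,c}
  C via C→d c: +{d}
  S via S→C B: +{a,b,c,d}
  FIRST[S]={a,b,c,d}  FIRST[A]={a,b,c}  FIRST[B]={b,d}  FIRST[C]={a,b,c,d}
pass 2:
  B via B→C d: +{a,c}
  FIRST[S]={a,b,c,d}  FIRST[A]={a,b,c}  FIRST[B]={a,b,c,d}  FIRST[C]={a,b,c,d}
pass 3: — fixpoint
  FIRST[S]={a,b,c,d}  FIRST[A]={a,b,c}  FIRST[B]={a,b,c,d}  FIRST[C]={a,b,c,d}

FOLLOW sets:
FOLLOW(S) := {$}
round 1:
  B→C d: FOLLOW(C) ⊇ FIRST(d) = {d}; new: +{d}
  C→A B: FOLLOW(A) ⊇ FIRST(B) = {a,b,c,d}; new: +{a,b,c,d}
  C→A B: FOLLOW(B) ⊇ FOLLOW(C) ⊇ {d}; new: +{d}
  S→C B: FOLLOW(C) ⊇ FIRST(B) = {a,b,c,d}; new: +{a,b,c}
  S→C B: FOLLOW(B) ⊇ FOLLOW(S) ⊇ {$}; new: +{$}
  S→C C: FOLLOW(C) ⊇ FOLLOW(S) ⊇ {$}; new: +{$}
  FOLLOW(S)={$}  FOLLOW(A)={a,b,c,d}  FOLLOW(B)={$,d}  FOLLOW(C)={$,a,b,c,d}
round 2:
  C→A B: FOLLOW(B) ⊇ FOLLOW(C) ⊇ {$,a,b,c,d}; new: +{a,b,c}
  FOLLOW(S)={$}  FOLLOW(A)={a,b,c,d}  FOLLOW(B)={$,a,b,c,d}  FOLLOW(C)={$,a,b,c,d}
round 3: — fixpoint
  FOLLOW(S)={$}  FOLLOW(A)={a,b,c,d}  FOLLOW(B)={$,a,b,c,d}  FOLLOW(C)={$,a,b,c,d}

FOLLOW(A) = ["a", "b", "c", "d"]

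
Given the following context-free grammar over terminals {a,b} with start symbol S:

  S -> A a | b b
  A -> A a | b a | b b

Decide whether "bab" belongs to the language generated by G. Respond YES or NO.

CNF form of G:
  S -> A T0 | T1 T1
  A -> A T0 | T1 T0 | T1 T1
  T0 -> a
  T1 -> b

CYK fill:
  [0..0]={T1}  "b"  orig:{}
  [1..1]={T0}  "a"  orig:{}
  [2..2]={T1}  "b"  orig:{}
  [0..1]={A}  "ba"
  [1..2]=∅  "ab"
  [0..2]=∅  "bab"

S ∉ T[0,2] ⇒ NO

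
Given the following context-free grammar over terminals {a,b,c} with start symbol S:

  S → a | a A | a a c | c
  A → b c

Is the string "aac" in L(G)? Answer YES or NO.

Convert to CNF:
  S -> T2 A | T2 X3 | a | c
  A -> T0 T1
  T0 -> b
  T1 -> c
  T2 -> a
  X3 -> T2 T1

CYK fill:
  cell(0,0) a: {S,T2}  orig:{S}
  cell(1,1) a: {S,T2}  orig:{S}
  cell(2,2) c: {S,T1}  orig:{S}
  cell(0,1) aa: ∅
  cell(1,2) ac: {X3}  orig:{}
  cell(0,2) aac: {S}

S ∈ T[0,2] ⇒ YES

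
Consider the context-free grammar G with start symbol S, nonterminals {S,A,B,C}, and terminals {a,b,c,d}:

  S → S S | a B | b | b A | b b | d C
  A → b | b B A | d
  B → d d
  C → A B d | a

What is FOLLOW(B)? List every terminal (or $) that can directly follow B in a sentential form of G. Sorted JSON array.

FIRST iteration:
iter 1:
  A via A→b: +{b}
  A via A→d: +{d}
  B via B→d d: +{d}
  C via C→A B d: +{b,d}
  C via C→a: +{a}
  S via S→a B: +{a}
  S via S→b: +{b}
  S via S→d C: +{d}
  FIRST(S)={a,b,d}  FIRST(A)={b,d}  FIRST(B)={d}  FIRST(C)={a,b,d}
iter 2: — fixpoint
  FIRST(S)={a,b,d}  FIRST(A)={b,d}  FIRST(B)={d}  FIRST(C)={a,b,d}

FOLLOW sets:
initialize: $ ∈ FOLLOW(S)
round 1:
  A→b B A: FOLLOW(B) ⊇ FIRST(A) = {b,d}; new: +{b,d}
  C→A B d: FOLLOW(A) ⊇ FIRST(B) = {d}; new: +{d}
  S→S S: FOLLOW(S) ⊇ FIRST(S) = {a,b,d}; new: +{a,b,d}
  S→a B: FOLLOW(B) ⊇ FOLLOW(S) ⊇ {$,a,b,d}; new: +{$,a}
  S→b A: FOLLOW(A) ⊇ FOLLOW(S) ⊇ {$,a,b,d}; new: +{$,a,b}
  S→d C: FOLLOW(C) ⊇ FOLLOW(S) ⊇ {$,a,b,d}; new: +{$,a,b,d}
  FOLLOW[S]={$,a,b,d}  FOLLOW[A]={$,a,b,d}  FOLLOW[B]={$,a,b,d}  FOLLOW[C]={$,a,b,d}
round 2: — fixpoint
  FOLLOW[S]={$,a,b,d}  FOLLOW[A]={$,a,b,d}  FOLLOW[B]={$,a,b,d}  FOLLOW[C]={$,a,b,d}

FOLLOW(B) = ["$", "a", "b", "d"]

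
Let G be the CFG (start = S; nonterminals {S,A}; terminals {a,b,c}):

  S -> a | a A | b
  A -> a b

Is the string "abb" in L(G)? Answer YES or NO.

Convert to CNF:
  S -> T0 A | a | b
  A -> T0 T1
  T0 -> a
  T1 -> b

CYK table (by increasing span):
  cell(0,0) a: {S,T0}  orig:{S}
  cell(1,1) b: {S,T1}  orig:{S}
  cell(2,2) b: {S,T1}  orig:{S}
  cell(0,1) ab: {A}
  cell(1,2) bb: ∅
  cell(0,2) abb: ∅

S ∉ T[0,2] ⇒ NO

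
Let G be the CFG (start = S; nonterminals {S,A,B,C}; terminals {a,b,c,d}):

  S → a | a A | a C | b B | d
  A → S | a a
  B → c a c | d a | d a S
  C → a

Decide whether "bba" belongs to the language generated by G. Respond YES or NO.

Convert to CNF:
  S -> T0 A | T0 C | T1 B | a | d
  A -> T0 A | T0 C | T0 T0 | T1 B | a | d
  B -> T2 X4 | T3 T0 | T3 X5
  C -> a
  T0 -> a
  T1 -> b
  T2 -> c
  T3 -> d
  X4 -> T0 T2
  X5 -> T0 S

Fill CYK table bottom-up:
  cell(0,0) b: {T1}  orig:{}
  cell(1,1) b: {T1}  orig:{}
  cell(2,2) a: {A,C,S,T0}  orig:{A,C,S}
  cell(0,1) bb: ∅
  cell(1,2) ba: ∅
  cell(0,2) bba: ∅

S ∉ T[0,2] ⇒ NO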